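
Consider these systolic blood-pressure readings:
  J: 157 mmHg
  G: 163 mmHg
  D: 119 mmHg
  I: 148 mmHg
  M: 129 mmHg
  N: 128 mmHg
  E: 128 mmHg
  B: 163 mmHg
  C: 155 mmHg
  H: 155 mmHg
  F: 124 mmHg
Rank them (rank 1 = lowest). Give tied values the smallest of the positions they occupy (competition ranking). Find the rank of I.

Sorted (ascending): 119, 124, 128, 128, 129, 148, 155, 155, 157, 163, 163
The 2 values of 128 occupy positions 3–4 → each gets rank 3.
The 2 values of 155 occupy positions 7–8 → each gets rank 7.
The 2 values of 163 occupy positions 10–11 → each gets rank 10.
I has value 148 mmHg → rank 6.

6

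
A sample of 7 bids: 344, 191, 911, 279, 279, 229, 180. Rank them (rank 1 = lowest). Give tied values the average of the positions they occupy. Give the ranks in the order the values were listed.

Sorted (ascending): 180, 191, 229, 279, 279, 344, 911
The 2 values of 279 occupy positions 4–5 → average rank (4+5)/2 = 4.5.

6, 2, 7, 4.5, 4.5, 3, 1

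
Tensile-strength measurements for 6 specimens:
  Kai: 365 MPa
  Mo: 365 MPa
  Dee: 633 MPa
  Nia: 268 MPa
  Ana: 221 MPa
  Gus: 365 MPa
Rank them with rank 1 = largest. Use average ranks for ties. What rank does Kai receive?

3

Sorted (descending): 633, 365, 365, 365, 268, 221
The 3 values of 365 occupy positions 2–4 → average rank 3.
Kai has value 365 MPa → rank 3.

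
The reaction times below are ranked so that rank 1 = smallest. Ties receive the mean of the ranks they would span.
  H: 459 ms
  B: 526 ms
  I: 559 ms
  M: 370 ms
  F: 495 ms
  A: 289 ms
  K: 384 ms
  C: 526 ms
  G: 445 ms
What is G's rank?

4

Sorted (ascending): 289, 370, 384, 445, 459, 495, 526, 526, 559
The 2 values of 526 occupy positions 7–8 → average rank (7+8)/2 = 7.5.
G has value 445 ms → rank 4.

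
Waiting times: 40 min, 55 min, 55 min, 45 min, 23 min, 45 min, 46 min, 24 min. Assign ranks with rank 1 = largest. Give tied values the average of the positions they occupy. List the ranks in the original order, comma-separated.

Sorted (descending): 55, 55, 46, 45, 45, 40, 24, 23
The 2 values of 55 occupy positions 1–2 → average rank (1+2)/2 = 1.5.
The 2 values of 45 occupy positions 4–5 → average rank (4+5)/2 = 4.5.

6, 1.5, 1.5, 4.5, 8, 4.5, 3, 7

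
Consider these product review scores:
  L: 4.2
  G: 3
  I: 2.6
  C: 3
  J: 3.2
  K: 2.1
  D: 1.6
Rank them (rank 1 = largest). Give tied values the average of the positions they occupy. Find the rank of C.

Sorted (descending): 4.2, 3.2, 3, 3, 2.6, 2.1, 1.6
The 2 values of 3 occupy positions 3–4 → average rank (3+4)/2 = 3.5.
C has value 3 → rank 3.5.

3.5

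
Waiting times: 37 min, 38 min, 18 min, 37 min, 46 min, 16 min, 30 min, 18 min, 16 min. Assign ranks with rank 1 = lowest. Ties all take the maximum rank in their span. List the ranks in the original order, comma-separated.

7, 8, 4, 7, 9, 2, 5, 4, 2

Sorted (ascending): 16, 16, 18, 18, 30, 37, 37, 38, 46
The 2 values of 16 occupy positions 1–2 → each gets rank 2.
The 2 values of 18 occupy positions 3–4 → each gets rank 4.
The 2 values of 37 occupy positions 6–7 → each gets rank 7.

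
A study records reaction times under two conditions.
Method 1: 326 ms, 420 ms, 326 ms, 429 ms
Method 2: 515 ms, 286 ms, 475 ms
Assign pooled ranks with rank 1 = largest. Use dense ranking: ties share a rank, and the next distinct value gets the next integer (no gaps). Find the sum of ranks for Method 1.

17

Sorted (descending): 515, 475, 429, 420, 326, 326, 286
The 2 values of 326 share dense rank 5.
Remaining distinct values take the next consecutive integers.
Method 1 values → pooled ranks: 326→5, 420→4, 326→5, 429→3
Rank sum = 5 + 4 + 5 + 3 = 17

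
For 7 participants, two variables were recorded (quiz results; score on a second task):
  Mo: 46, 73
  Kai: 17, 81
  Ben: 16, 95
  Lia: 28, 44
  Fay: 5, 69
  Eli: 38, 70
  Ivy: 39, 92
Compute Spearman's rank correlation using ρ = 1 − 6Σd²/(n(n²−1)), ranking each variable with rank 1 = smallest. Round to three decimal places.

Ranks of variable 1: 7, 3, 2, 4, 1, 5, 6
Ranks of variable 2: 4, 5, 7, 1, 2, 3, 6
d = r₁ − r₂: 3, -2, -5, 3, -1, 2, 0
d²: 9, 4, 25, 9, 1, 4, 0; Σd² = 52
ρ = 1 − 6·52/(7·48) = 1 − 312/336 = 0.071

0.071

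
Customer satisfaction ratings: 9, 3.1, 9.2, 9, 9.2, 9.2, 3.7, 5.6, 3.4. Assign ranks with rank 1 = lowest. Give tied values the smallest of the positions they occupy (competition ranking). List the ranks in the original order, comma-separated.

5, 1, 7, 5, 7, 7, 3, 4, 2

Sorted (ascending): 3.1, 3.4, 3.7, 5.6, 9, 9, 9.2, 9.2, 9.2
The 2 values of 9 occupy positions 5–6 → each gets rank 5.
The 3 values of 9.2 occupy positions 7–9 → each gets rank 7.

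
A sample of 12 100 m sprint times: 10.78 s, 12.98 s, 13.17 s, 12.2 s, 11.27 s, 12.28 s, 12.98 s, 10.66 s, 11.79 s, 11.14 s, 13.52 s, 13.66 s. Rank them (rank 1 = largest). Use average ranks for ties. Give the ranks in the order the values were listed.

Sorted (descending): 13.66, 13.52, 13.17, 12.98, 12.98, 12.28, 12.2, 11.79, 11.27, 11.14, 10.78, 10.66
The 2 values of 12.98 occupy positions 4–5 → average rank (4+5)/2 = 4.5.

11, 4.5, 3, 7, 9, 6, 4.5, 12, 8, 10, 2, 1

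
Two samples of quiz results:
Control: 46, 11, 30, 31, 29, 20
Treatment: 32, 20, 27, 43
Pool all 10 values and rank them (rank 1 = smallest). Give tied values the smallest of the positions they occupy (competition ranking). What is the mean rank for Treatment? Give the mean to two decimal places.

Sorted (ascending): 11, 20, 20, 27, 29, 30, 31, 32, 43, 46
The 2 values of 20 occupy positions 2–3 → each gets rank 2.
Treatment values → pooled ranks: 32→8, 20→2, 27→4, 43→9
Mean rank = (8 + 2 + 4 + 9) / 4 = 5.75

5.75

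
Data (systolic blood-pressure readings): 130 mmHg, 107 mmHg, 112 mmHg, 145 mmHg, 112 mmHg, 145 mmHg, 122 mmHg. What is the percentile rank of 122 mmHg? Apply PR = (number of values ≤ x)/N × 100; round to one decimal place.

N = 7.
Strictly below 122: 3. Equal to 122: 1.
PR = 4/7 × 100 = 57.1

57.1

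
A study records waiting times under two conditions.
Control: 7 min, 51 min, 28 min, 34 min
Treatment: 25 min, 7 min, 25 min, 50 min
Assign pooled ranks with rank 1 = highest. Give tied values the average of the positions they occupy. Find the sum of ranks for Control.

15.5

Sorted (descending): 51, 50, 34, 28, 25, 25, 7, 7
The 2 values of 25 occupy positions 5–6 → average rank (5+6)/2 = 5.5.
The 2 values of 7 occupy positions 7–8 → average rank (7+8)/2 = 7.5.
Control values → pooled ranks: 7→7.5, 51→1, 28→4, 34→3
Rank sum = 7.5 + 1 + 4 + 3 = 15.5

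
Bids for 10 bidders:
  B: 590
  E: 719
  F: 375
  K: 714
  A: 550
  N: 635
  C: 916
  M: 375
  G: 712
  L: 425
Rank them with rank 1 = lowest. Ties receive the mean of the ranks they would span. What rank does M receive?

1.5

Sorted (ascending): 375, 375, 425, 550, 590, 635, 712, 714, 719, 916
The 2 values of 375 occupy positions 1–2 → average rank (1+2)/2 = 1.5.
M has value 375 → rank 1.5.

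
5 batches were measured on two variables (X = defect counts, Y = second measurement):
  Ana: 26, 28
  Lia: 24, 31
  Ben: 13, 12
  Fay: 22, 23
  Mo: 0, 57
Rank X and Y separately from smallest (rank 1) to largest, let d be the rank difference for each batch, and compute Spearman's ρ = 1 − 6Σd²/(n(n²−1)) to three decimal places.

-0.100

Ranks of variable 1: 5, 4, 2, 3, 1
Ranks of variable 2: 3, 4, 1, 2, 5
d = r₁ − r₂: 2, 0, 1, 1, -4
d²: 4, 0, 1, 1, 16; Σd² = 22
ρ = 1 − 6·22/(5·24) = 1 − 132/120 = -0.100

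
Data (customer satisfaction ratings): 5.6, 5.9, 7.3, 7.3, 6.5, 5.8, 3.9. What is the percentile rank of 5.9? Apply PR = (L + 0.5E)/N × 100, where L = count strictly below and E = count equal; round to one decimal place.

N = 7.
Strictly below 5.9: 3. Equal to 5.9: 1.
PR = (3 + 0.5·1)/7 × 100 = 50.0

50.0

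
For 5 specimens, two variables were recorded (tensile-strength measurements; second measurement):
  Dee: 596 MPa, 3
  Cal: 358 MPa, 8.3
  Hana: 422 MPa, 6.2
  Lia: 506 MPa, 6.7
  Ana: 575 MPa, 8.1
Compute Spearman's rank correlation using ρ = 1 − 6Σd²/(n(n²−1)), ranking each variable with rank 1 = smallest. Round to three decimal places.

Ranks of variable 1: 5, 1, 2, 3, 4
Ranks of variable 2: 1, 5, 2, 3, 4
d = r₁ − r₂: 4, -4, 0, 0, 0
d²: 16, 16, 0, 0, 0; Σd² = 32
ρ = 1 − 6·32/(5·24) = 1 − 192/120 = -0.600

-0.600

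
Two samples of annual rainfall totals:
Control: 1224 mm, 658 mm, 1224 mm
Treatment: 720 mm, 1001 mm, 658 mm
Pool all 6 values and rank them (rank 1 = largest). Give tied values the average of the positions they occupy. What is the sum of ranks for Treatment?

Sorted (descending): 1224, 1224, 1001, 720, 658, 658
The 2 values of 1224 occupy positions 1–2 → average rank (1+2)/2 = 1.5.
The 2 values of 658 occupy positions 5–6 → average rank (5+6)/2 = 5.5.
Treatment values → pooled ranks: 720→4, 1001→3, 658→5.5
Rank sum = 4 + 3 + 5.5 = 12.5

12.5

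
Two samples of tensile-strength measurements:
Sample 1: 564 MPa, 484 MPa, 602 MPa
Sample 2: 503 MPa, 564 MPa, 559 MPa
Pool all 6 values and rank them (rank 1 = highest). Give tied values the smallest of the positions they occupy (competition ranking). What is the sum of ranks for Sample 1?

9

Sorted (descending): 602, 564, 564, 559, 503, 484
The 2 values of 564 occupy positions 2–3 → each gets rank 2.
Sample 1 values → pooled ranks: 564→2, 484→6, 602→1
Rank sum = 2 + 6 + 1 = 9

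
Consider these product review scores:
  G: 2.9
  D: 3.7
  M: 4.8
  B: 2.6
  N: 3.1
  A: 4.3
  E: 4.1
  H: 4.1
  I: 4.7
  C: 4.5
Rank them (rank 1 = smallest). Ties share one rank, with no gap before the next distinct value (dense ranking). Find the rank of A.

6

Sorted (ascending): 2.6, 2.9, 3.1, 3.7, 4.1, 4.1, 4.3, 4.5, 4.7, 4.8
The 2 values of 4.1 share dense rank 5.
Remaining distinct values take the next consecutive integers.
A has value 4.3 → rank 6.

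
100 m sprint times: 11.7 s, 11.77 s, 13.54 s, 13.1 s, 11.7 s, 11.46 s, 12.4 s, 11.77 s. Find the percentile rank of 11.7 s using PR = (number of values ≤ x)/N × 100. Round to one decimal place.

N = 8.
Strictly below 11.7: 1. Equal to 11.7: 2.
PR = 3/8 × 100 = 37.5

37.5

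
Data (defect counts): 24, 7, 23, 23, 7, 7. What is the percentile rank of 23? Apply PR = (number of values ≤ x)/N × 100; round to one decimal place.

N = 6.
Strictly below 23: 3. Equal to 23: 2.
PR = 5/6 × 100 = 83.3

83.3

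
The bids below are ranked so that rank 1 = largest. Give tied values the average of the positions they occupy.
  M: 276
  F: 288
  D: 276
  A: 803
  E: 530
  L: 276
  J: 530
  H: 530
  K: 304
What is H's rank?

3

Sorted (descending): 803, 530, 530, 530, 304, 288, 276, 276, 276
The 3 values of 530 occupy positions 2–4 → average rank 3.
The 3 values of 276 occupy positions 7–9 → average rank 8.
H has value 530 → rank 3.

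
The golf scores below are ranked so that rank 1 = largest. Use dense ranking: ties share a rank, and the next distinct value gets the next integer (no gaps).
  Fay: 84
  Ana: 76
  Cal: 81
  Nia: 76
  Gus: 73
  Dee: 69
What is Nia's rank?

Sorted (descending): 84, 81, 76, 76, 73, 69
The 2 values of 76 share dense rank 3.
Remaining distinct values take the next consecutive integers.
Nia has value 76 → rank 3.

3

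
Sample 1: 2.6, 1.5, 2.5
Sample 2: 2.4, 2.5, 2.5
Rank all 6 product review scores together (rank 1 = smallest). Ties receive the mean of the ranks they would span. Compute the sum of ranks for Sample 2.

10

Sorted (ascending): 1.5, 2.4, 2.5, 2.5, 2.5, 2.6
The 3 values of 2.5 occupy positions 3–5 → average rank 4.
Sample 2 values → pooled ranks: 2.4→2, 2.5→4, 2.5→4
Rank sum = 2 + 4 + 4 = 10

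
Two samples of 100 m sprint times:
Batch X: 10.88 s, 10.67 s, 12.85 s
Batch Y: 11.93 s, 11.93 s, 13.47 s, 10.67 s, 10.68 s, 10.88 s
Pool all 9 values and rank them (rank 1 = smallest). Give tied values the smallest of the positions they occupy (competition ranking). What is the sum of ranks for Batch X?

Sorted (ascending): 10.67, 10.67, 10.68, 10.88, 10.88, 11.93, 11.93, 12.85, 13.47
The 2 values of 10.67 occupy positions 1–2 → each gets rank 1.
The 2 values of 10.88 occupy positions 4–5 → each gets rank 4.
The 2 values of 11.93 occupy positions 6–7 → each gets rank 6.
Batch X values → pooled ranks: 10.88→4, 10.67→1, 12.85→8
Rank sum = 4 + 1 + 8 = 13

13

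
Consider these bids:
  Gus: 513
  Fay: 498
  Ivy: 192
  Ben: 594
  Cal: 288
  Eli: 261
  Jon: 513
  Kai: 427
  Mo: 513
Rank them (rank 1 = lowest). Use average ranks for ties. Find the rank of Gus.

Sorted (ascending): 192, 261, 288, 427, 498, 513, 513, 513, 594
The 3 values of 513 occupy positions 6–8 → average rank 7.
Gus has value 513 → rank 7.

7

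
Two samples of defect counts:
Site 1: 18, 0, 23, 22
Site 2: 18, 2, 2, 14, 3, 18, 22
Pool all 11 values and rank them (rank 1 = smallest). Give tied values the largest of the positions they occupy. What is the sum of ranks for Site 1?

Sorted (ascending): 0, 2, 2, 3, 14, 18, 18, 18, 22, 22, 23
The 2 values of 2 occupy positions 2–3 → each gets rank 3.
The 3 values of 18 occupy positions 6–8 → each gets rank 8.
The 2 values of 22 occupy positions 9–10 → each gets rank 10.
Site 1 values → pooled ranks: 18→8, 0→1, 23→11, 22→10
Rank sum = 8 + 1 + 11 + 10 = 30

30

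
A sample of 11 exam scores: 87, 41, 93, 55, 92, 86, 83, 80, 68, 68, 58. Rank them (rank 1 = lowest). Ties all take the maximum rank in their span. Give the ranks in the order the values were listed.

Sorted (ascending): 41, 55, 58, 68, 68, 80, 83, 86, 87, 92, 93
The 2 values of 68 occupy positions 4–5 → each gets rank 5.

9, 1, 11, 2, 10, 8, 7, 6, 5, 5, 3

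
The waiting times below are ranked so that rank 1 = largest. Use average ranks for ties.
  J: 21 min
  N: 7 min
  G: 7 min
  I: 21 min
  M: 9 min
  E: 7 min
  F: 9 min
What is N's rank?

6

Sorted (descending): 21, 21, 9, 9, 7, 7, 7
The 2 values of 21 occupy positions 1–2 → average rank (1+2)/2 = 1.5.
The 2 values of 9 occupy positions 3–4 → average rank (3+4)/2 = 3.5.
The 3 values of 7 occupy positions 5–7 → average rank 6.
N has value 7 min → rank 6.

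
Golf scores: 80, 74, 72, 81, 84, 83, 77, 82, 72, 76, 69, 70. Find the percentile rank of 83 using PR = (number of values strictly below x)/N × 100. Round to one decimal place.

N = 12.
Strictly below 83: 10. Equal to 83: 1.
PR = 10/12 × 100 = 83.3

83.3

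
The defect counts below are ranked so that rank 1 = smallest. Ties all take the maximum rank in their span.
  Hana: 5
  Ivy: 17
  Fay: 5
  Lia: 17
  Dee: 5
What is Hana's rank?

3

Sorted (ascending): 5, 5, 5, 17, 17
The 3 values of 5 occupy positions 1–3 → each gets rank 3.
The 2 values of 17 occupy positions 4–5 → each gets rank 5.
Hana has value 5 → rank 3.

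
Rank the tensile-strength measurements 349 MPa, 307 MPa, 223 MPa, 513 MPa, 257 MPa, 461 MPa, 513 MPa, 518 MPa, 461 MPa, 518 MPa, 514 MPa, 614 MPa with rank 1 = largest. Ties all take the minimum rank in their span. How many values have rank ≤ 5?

Sorted (descending): 614, 518, 518, 514, 513, 513, 461, 461, 349, 307, 257, 223
The 2 values of 518 occupy positions 2–3 → each gets rank 2.
The 2 values of 513 occupy positions 5–6 → each gets rank 5.
The 2 values of 461 occupy positions 7–8 → each gets rank 7.
Ranks ≤ 5: {1, 2, 2, 4, 5, 5} → 6 values.

6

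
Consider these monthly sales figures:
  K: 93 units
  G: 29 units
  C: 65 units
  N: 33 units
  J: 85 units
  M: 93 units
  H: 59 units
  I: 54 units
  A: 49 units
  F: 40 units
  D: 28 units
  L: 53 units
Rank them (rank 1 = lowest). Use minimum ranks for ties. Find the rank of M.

Sorted (ascending): 28, 29, 33, 40, 49, 53, 54, 59, 65, 85, 93, 93
The 2 values of 93 occupy positions 11–12 → each gets rank 11.
M has value 93 units → rank 11.

11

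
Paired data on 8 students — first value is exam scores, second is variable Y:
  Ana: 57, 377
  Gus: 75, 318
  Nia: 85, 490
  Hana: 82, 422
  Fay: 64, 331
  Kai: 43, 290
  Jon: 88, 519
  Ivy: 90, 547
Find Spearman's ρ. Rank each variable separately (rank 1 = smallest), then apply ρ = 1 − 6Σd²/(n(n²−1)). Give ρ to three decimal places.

0.905

Ranks of variable 1: 2, 4, 6, 5, 3, 1, 7, 8
Ranks of variable 2: 4, 2, 6, 5, 3, 1, 7, 8
d = r₁ − r₂: -2, 2, 0, 0, 0, 0, 0, 0
d²: 4, 4, 0, 0, 0, 0, 0, 0; Σd² = 8
ρ = 1 − 6·8/(8·63) = 1 − 48/504 = 0.905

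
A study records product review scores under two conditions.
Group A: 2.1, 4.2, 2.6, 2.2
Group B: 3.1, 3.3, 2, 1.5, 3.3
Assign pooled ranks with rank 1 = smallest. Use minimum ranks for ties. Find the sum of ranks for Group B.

Sorted (ascending): 1.5, 2, 2.1, 2.2, 2.6, 3.1, 3.3, 3.3, 4.2
The 2 values of 3.3 occupy positions 7–8 → each gets rank 7.
Group B values → pooled ranks: 3.1→6, 3.3→7, 2→2, 1.5→1, 3.3→7
Rank sum = 6 + 7 + 2 + 1 + 7 = 23

23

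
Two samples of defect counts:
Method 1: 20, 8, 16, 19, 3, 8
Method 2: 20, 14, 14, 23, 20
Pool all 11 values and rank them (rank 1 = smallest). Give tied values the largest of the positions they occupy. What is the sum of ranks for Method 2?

Sorted (ascending): 3, 8, 8, 14, 14, 16, 19, 20, 20, 20, 23
The 2 values of 8 occupy positions 2–3 → each gets rank 3.
The 2 values of 14 occupy positions 4–5 → each gets rank 5.
The 3 values of 20 occupy positions 8–10 → each gets rank 10.
Method 2 values → pooled ranks: 20→10, 14→5, 14→5, 23→11, 20→10
Rank sum = 10 + 5 + 5 + 11 + 10 = 41

41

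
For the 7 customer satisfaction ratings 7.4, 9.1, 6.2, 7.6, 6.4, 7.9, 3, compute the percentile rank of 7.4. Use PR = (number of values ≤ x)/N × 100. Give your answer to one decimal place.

N = 7.
Strictly below 7.4: 3. Equal to 7.4: 1.
PR = 4/7 × 100 = 57.1

57.1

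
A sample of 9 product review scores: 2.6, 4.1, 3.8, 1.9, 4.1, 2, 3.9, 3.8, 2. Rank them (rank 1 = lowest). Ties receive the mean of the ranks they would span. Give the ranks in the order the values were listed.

Sorted (ascending): 1.9, 2, 2, 2.6, 3.8, 3.8, 3.9, 4.1, 4.1
The 2 values of 2 occupy positions 2–3 → average rank (2+3)/2 = 2.5.
The 2 values of 3.8 occupy positions 5–6 → average rank (5+6)/2 = 5.5.
The 2 values of 4.1 occupy positions 8–9 → average rank (8+9)/2 = 8.5.

4, 8.5, 5.5, 1, 8.5, 2.5, 7, 5.5, 2.5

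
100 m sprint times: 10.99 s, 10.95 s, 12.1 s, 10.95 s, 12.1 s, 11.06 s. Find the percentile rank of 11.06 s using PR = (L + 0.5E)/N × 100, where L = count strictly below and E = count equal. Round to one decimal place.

N = 6.
Strictly below 11.06: 3. Equal to 11.06: 1.
PR = (3 + 0.5·1)/6 × 100 = 58.3

58.3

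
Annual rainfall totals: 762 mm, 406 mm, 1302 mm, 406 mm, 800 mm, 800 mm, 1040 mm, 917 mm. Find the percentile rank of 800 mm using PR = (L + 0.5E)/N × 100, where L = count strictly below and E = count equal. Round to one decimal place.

N = 8.
Strictly below 800: 3. Equal to 800: 2.
PR = (3 + 0.5·2)/8 × 100 = 50.0

50.0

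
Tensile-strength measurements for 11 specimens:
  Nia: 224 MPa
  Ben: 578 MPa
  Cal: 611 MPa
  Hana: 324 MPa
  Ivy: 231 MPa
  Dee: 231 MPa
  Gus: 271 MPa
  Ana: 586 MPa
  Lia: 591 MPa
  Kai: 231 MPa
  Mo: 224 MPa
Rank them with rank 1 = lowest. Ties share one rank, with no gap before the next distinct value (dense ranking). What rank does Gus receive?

Sorted (ascending): 224, 224, 231, 231, 231, 271, 324, 578, 586, 591, 611
The 2 values of 224 share dense rank 1.
The 3 values of 231 share dense rank 2.
Remaining distinct values take the next consecutive integers.
Gus has value 271 MPa → rank 3.

3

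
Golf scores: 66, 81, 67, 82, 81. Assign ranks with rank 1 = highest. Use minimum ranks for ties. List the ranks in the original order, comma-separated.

5, 2, 4, 1, 2

Sorted (descending): 82, 81, 81, 67, 66
The 2 values of 81 occupy positions 2–3 → each gets rank 2.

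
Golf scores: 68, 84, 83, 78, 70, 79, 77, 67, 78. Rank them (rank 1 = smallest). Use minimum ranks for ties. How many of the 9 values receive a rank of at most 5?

6

Sorted (ascending): 67, 68, 70, 77, 78, 78, 79, 83, 84
The 2 values of 78 occupy positions 5–6 → each gets rank 5.
Ranks ≤ 5: {1, 2, 3, 4, 5, 5} → 6 values.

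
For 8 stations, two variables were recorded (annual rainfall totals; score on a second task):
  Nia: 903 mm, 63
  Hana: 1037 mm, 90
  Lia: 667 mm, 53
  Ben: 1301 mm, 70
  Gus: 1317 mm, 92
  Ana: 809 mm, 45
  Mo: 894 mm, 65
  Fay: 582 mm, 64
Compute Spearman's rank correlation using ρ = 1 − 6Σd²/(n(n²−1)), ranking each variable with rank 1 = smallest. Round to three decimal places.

0.762

Ranks of variable 1: 5, 6, 2, 7, 8, 3, 4, 1
Ranks of variable 2: 3, 7, 2, 6, 8, 1, 5, 4
d = r₁ − r₂: 2, -1, 0, 1, 0, 2, -1, -3
d²: 4, 1, 0, 1, 0, 4, 1, 9; Σd² = 20
ρ = 1 − 6·20/(8·63) = 1 − 120/504 = 0.762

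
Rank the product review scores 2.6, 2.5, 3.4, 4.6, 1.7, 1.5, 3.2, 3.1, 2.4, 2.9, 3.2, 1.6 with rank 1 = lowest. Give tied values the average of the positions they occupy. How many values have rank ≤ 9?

Sorted (ascending): 1.5, 1.6, 1.7, 2.4, 2.5, 2.6, 2.9, 3.1, 3.2, 3.2, 3.4, 4.6
The 2 values of 3.2 occupy positions 9–10 → average rank (9+10)/2 = 9.5.
Ranks ≤ 9: {1, 2, 3, 4, 5, 6, 7, 8} → 8 values.

8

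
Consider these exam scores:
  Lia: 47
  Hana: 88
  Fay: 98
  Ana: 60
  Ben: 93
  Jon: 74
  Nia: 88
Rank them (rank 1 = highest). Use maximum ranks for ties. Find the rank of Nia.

4

Sorted (descending): 98, 93, 88, 88, 74, 60, 47
The 2 values of 88 occupy positions 3–4 → each gets rank 4.
Nia has value 88 → rank 4.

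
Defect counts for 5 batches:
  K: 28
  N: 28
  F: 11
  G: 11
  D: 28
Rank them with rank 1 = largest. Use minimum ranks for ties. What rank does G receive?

Sorted (descending): 28, 28, 28, 11, 11
The 3 values of 28 occupy positions 1–3 → each gets rank 1.
The 2 values of 11 occupy positions 4–5 → each gets rank 4.
G has value 11 → rank 4.

4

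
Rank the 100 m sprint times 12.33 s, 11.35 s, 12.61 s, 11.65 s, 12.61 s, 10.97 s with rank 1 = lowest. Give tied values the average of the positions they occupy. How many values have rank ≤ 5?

Sorted (ascending): 10.97, 11.35, 11.65, 12.33, 12.61, 12.61
The 2 values of 12.61 occupy positions 5–6 → average rank (5+6)/2 = 5.5.
Ranks ≤ 5: {1, 2, 3, 4} → 4 values.

4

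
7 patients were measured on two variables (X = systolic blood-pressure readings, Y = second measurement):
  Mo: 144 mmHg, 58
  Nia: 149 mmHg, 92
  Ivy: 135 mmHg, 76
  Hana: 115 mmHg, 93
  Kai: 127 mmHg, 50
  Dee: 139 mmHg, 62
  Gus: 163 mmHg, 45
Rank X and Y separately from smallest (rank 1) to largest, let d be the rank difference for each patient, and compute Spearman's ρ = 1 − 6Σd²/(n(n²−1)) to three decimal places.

-0.429

Ranks of variable 1: 5, 6, 3, 1, 2, 4, 7
Ranks of variable 2: 3, 6, 5, 7, 2, 4, 1
d = r₁ − r₂: 2, 0, -2, -6, 0, 0, 6
d²: 4, 0, 4, 36, 0, 0, 36; Σd² = 80
ρ = 1 − 6·80/(7·48) = 1 − 480/336 = -0.429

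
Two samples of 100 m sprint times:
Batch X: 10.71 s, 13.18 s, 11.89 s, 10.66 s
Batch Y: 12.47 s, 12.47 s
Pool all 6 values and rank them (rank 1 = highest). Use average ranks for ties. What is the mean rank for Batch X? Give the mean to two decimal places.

4.00

Sorted (descending): 13.18, 12.47, 12.47, 11.89, 10.71, 10.66
The 2 values of 12.47 occupy positions 2–3 → average rank (2+3)/2 = 2.5.
Batch X values → pooled ranks: 10.71→5, 13.18→1, 11.89→4, 10.66→6
Mean rank = (5 + 1 + 4 + 6) / 4 = 4.00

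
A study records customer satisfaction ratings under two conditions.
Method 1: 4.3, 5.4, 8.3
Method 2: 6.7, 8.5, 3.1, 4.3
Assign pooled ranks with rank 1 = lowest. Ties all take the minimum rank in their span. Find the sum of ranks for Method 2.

15

Sorted (ascending): 3.1, 4.3, 4.3, 5.4, 6.7, 8.3, 8.5
The 2 values of 4.3 occupy positions 2–3 → each gets rank 2.
Method 2 values → pooled ranks: 6.7→5, 8.5→7, 3.1→1, 4.3→2
Rank sum = 5 + 7 + 1 + 2 = 15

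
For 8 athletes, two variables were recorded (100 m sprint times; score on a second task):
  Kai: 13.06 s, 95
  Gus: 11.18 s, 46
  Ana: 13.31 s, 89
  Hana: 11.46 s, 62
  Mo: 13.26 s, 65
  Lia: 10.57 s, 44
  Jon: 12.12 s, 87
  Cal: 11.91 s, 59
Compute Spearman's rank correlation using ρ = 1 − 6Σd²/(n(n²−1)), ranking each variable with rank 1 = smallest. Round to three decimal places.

Ranks of variable 1: 6, 2, 8, 3, 7, 1, 5, 4
Ranks of variable 2: 8, 2, 7, 4, 5, 1, 6, 3
d = r₁ − r₂: -2, 0, 1, -1, 2, 0, -1, 1
d²: 4, 0, 1, 1, 4, 0, 1, 1; Σd² = 12
ρ = 1 − 6·12/(8·63) = 1 − 72/504 = 0.857

0.857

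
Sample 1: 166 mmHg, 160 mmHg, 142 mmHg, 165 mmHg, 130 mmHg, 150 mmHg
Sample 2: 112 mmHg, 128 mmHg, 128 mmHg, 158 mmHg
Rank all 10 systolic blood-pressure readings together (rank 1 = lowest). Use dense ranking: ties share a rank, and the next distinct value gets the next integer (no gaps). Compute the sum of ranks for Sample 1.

36

Sorted (ascending): 112, 128, 128, 130, 142, 150, 158, 160, 165, 166
The 2 values of 128 share dense rank 2.
Remaining distinct values take the next consecutive integers.
Sample 1 values → pooled ranks: 166→9, 160→7, 142→4, 165→8, 130→3, 150→5
Rank sum = 9 + 7 + 4 + 8 + 3 + 5 = 36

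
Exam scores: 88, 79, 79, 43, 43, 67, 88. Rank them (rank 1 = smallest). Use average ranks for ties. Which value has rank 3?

Sorted (ascending): 43, 43, 67, 79, 79, 88, 88
The 2 values of 43 occupy positions 1–2 → average rank (1+2)/2 = 1.5.
The 2 values of 79 occupy positions 4–5 → average rank (4+5)/2 = 4.5.
The 2 values of 88 occupy positions 6–7 → average rank (6+7)/2 = 6.5.
Rank 3 → value 67.

67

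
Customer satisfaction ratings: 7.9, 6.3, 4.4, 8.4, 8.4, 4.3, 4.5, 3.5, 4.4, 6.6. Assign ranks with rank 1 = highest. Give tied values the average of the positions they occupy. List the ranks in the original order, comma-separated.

3, 5, 7.5, 1.5, 1.5, 9, 6, 10, 7.5, 4

Sorted (descending): 8.4, 8.4, 7.9, 6.6, 6.3, 4.5, 4.4, 4.4, 4.3, 3.5
The 2 values of 8.4 occupy positions 1–2 → average rank (1+2)/2 = 1.5.
The 2 values of 4.4 occupy positions 7–8 → average rank (7+8)/2 = 7.5.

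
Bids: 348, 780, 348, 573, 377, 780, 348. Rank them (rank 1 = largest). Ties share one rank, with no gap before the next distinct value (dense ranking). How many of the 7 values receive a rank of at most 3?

Sorted (descending): 780, 780, 573, 377, 348, 348, 348
The 2 values of 780 share dense rank 1.
The 3 values of 348 share dense rank 4.
Remaining distinct values take the next consecutive integers.
Ranks ≤ 3: {1, 1, 2, 3} → 4 values.

4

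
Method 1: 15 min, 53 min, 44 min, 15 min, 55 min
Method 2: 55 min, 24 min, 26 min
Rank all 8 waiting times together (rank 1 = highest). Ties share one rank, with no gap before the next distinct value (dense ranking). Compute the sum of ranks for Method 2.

Sorted (descending): 55, 55, 53, 44, 26, 24, 15, 15
The 2 values of 55 share dense rank 1.
The 2 values of 15 share dense rank 6.
Remaining distinct values take the next consecutive integers.
Method 2 values → pooled ranks: 55→1, 24→5, 26→4
Rank sum = 1 + 5 + 4 = 10

10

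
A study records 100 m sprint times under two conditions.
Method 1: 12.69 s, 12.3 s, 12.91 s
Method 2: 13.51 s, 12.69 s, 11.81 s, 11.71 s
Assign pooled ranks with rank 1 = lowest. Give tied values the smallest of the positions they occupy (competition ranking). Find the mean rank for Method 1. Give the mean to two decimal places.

4.33

Sorted (ascending): 11.71, 11.81, 12.3, 12.69, 12.69, 12.91, 13.51
The 2 values of 12.69 occupy positions 4–5 → each gets rank 4.
Method 1 values → pooled ranks: 12.69→4, 12.3→3, 12.91→6
Mean rank = (4 + 3 + 6) / 3 = 4.33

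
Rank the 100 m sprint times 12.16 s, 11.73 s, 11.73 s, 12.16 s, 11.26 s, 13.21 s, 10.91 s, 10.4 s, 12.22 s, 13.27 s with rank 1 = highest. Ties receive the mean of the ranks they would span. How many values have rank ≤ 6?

5

Sorted (descending): 13.27, 13.21, 12.22, 12.16, 12.16, 11.73, 11.73, 11.26, 10.91, 10.4
The 2 values of 12.16 occupy positions 4–5 → average rank (4+5)/2 = 4.5.
The 2 values of 11.73 occupy positions 6–7 → average rank (6+7)/2 = 6.5.
Ranks ≤ 6: {1, 2, 3, 4.5, 4.5} → 5 values.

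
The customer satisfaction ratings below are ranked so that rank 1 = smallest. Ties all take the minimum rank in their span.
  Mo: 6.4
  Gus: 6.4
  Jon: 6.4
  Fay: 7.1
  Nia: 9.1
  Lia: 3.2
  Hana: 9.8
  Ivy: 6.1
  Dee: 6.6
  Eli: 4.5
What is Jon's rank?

Sorted (ascending): 3.2, 4.5, 6.1, 6.4, 6.4, 6.4, 6.6, 7.1, 9.1, 9.8
The 3 values of 6.4 occupy positions 4–6 → each gets rank 4.
Jon has value 6.4 → rank 4.

4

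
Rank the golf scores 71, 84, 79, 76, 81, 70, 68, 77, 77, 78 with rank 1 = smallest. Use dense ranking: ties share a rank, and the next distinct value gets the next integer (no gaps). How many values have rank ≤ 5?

Sorted (ascending): 68, 70, 71, 76, 77, 77, 78, 79, 81, 84
The 2 values of 77 share dense rank 5.
Remaining distinct values take the next consecutive integers.
Ranks ≤ 5: {1, 2, 3, 4, 5, 5} → 6 values.

6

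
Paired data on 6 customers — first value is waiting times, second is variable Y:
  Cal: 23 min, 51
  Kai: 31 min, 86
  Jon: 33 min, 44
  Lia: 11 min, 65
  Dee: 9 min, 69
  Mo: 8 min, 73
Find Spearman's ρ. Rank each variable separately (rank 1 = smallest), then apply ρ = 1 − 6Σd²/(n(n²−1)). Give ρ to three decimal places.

Ranks of variable 1: 4, 5, 6, 3, 2, 1
Ranks of variable 2: 2, 6, 1, 3, 4, 5
d = r₁ − r₂: 2, -1, 5, 0, -2, -4
d²: 4, 1, 25, 0, 4, 16; Σd² = 50
ρ = 1 − 6·50/(6·35) = 1 − 300/210 = -0.429

-0.429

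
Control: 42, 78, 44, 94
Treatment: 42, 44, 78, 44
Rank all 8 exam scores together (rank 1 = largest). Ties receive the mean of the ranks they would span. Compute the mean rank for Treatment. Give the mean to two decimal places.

Sorted (descending): 94, 78, 78, 44, 44, 44, 42, 42
The 2 values of 78 occupy positions 2–3 → average rank (2+3)/2 = 2.5.
The 3 values of 44 occupy positions 4–6 → average rank 5.
The 2 values of 42 occupy positions 7–8 → average rank (7+8)/2 = 7.5.
Treatment values → pooled ranks: 42→7.5, 44→5, 78→2.5, 44→5
Mean rank = (7.5 + 5 + 2.5 + 5) / 4 = 5.00

5.00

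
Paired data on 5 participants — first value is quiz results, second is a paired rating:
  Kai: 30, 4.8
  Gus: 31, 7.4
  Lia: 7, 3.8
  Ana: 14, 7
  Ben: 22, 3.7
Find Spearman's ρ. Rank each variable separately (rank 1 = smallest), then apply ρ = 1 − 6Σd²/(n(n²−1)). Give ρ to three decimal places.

Ranks of variable 1: 4, 5, 1, 2, 3
Ranks of variable 2: 3, 5, 2, 4, 1
d = r₁ − r₂: 1, 0, -1, -2, 2
d²: 1, 0, 1, 4, 4; Σd² = 10
ρ = 1 − 6·10/(5·24) = 1 − 60/120 = 0.500

0.500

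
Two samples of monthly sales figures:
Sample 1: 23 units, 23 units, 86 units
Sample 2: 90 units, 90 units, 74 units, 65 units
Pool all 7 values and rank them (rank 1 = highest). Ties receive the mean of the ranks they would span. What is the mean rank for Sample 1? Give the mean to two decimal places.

5.33

Sorted (descending): 90, 90, 86, 74, 65, 23, 23
The 2 values of 90 occupy positions 1–2 → average rank (1+2)/2 = 1.5.
The 2 values of 23 occupy positions 6–7 → average rank (6+7)/2 = 6.5.
Sample 1 values → pooled ranks: 23→6.5, 23→6.5, 86→3
Mean rank = (6.5 + 6.5 + 3) / 3 = 5.33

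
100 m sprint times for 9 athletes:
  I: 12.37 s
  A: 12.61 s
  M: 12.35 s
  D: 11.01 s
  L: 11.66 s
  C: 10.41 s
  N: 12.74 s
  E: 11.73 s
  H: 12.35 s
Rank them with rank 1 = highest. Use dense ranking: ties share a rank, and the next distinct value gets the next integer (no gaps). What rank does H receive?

Sorted (descending): 12.74, 12.61, 12.37, 12.35, 12.35, 11.73, 11.66, 11.01, 10.41
The 2 values of 12.35 share dense rank 4.
Remaining distinct values take the next consecutive integers.
H has value 12.35 s → rank 4.

4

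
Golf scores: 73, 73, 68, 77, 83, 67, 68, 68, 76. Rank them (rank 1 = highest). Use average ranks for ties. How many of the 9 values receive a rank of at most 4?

Sorted (descending): 83, 77, 76, 73, 73, 68, 68, 68, 67
The 2 values of 73 occupy positions 4–5 → average rank (4+5)/2 = 4.5.
The 3 values of 68 occupy positions 6–8 → average rank 7.
Ranks ≤ 4: {1, 2, 3} → 3 values.

3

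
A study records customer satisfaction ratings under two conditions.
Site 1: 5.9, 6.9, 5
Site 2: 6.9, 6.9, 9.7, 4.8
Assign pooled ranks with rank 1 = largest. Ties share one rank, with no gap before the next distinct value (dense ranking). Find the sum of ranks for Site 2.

Sorted (descending): 9.7, 6.9, 6.9, 6.9, 5.9, 5, 4.8
The 3 values of 6.9 share dense rank 2.
Remaining distinct values take the next consecutive integers.
Site 2 values → pooled ranks: 6.9→2, 6.9→2, 9.7→1, 4.8→5
Rank sum = 2 + 2 + 1 + 5 = 10

10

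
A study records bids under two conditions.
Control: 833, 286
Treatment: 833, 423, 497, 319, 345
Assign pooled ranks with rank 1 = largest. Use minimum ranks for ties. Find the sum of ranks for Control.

8

Sorted (descending): 833, 833, 497, 423, 345, 319, 286
The 2 values of 833 occupy positions 1–2 → each gets rank 1.
Control values → pooled ranks: 833→1, 286→7
Rank sum = 1 + 7 = 8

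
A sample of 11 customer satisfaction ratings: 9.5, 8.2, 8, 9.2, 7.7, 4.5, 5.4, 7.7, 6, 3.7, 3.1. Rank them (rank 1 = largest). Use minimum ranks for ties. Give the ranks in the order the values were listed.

1, 3, 4, 2, 5, 9, 8, 5, 7, 10, 11

Sorted (descending): 9.5, 9.2, 8.2, 8, 7.7, 7.7, 6, 5.4, 4.5, 3.7, 3.1
The 2 values of 7.7 occupy positions 5–6 → each gets rank 5.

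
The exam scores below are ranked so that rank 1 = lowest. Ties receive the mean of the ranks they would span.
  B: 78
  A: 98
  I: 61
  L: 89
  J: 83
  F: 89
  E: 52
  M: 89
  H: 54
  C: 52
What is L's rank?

Sorted (ascending): 52, 52, 54, 61, 78, 83, 89, 89, 89, 98
The 2 values of 52 occupy positions 1–2 → average rank (1+2)/2 = 1.5.
The 3 values of 89 occupy positions 7–9 → average rank 8.
L has value 89 → rank 8.

8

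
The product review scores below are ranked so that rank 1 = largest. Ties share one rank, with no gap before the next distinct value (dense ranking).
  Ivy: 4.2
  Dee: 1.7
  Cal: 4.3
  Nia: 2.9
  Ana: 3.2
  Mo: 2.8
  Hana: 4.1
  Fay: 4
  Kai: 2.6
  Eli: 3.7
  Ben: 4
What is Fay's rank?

4

Sorted (descending): 4.3, 4.2, 4.1, 4, 4, 3.7, 3.2, 2.9, 2.8, 2.6, 1.7
The 2 values of 4 share dense rank 4.
Remaining distinct values take the next consecutive integers.
Fay has value 4 → rank 4.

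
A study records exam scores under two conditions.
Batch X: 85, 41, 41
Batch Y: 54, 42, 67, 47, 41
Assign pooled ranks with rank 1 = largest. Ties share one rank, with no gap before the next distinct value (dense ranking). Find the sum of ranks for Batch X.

13

Sorted (descending): 85, 67, 54, 47, 42, 41, 41, 41
The 3 values of 41 share dense rank 6.
Remaining distinct values take the next consecutive integers.
Batch X values → pooled ranks: 85→1, 41→6, 41→6
Rank sum = 1 + 6 + 6 = 13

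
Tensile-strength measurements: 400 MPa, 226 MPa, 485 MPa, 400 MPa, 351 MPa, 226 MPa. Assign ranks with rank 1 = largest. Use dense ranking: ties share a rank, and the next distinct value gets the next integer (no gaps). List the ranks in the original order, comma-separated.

2, 4, 1, 2, 3, 4

Sorted (descending): 485, 400, 400, 351, 226, 226
The 2 values of 400 share dense rank 2.
The 2 values of 226 share dense rank 4.
Remaining distinct values take the next consecutive integers.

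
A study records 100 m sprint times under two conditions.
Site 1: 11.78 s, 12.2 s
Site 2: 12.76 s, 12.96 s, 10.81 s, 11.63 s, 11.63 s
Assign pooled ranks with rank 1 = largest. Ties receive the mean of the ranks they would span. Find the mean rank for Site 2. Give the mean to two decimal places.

Sorted (descending): 12.96, 12.76, 12.2, 11.78, 11.63, 11.63, 10.81
The 2 values of 11.63 occupy positions 5–6 → average rank (5+6)/2 = 5.5.
Site 2 values → pooled ranks: 12.76→2, 12.96→1, 10.81→7, 11.63→5.5, 11.63→5.5
Mean rank = (2 + 1 + 7 + 5.5 + 5.5) / 5 = 4.20

4.20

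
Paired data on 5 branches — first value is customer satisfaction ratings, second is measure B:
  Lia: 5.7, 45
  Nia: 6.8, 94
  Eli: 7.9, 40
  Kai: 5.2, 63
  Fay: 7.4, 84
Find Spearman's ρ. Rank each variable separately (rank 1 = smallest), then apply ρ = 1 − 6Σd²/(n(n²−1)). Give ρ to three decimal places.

Ranks of variable 1: 2, 3, 5, 1, 4
Ranks of variable 2: 2, 5, 1, 3, 4
d = r₁ − r₂: 0, -2, 4, -2, 0
d²: 0, 4, 16, 4, 0; Σd² = 24
ρ = 1 − 6·24/(5·24) = 1 − 144/120 = -0.200

-0.200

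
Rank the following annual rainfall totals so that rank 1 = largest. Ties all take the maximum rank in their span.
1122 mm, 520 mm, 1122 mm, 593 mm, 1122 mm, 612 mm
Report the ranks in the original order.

Sorted (descending): 1122, 1122, 1122, 612, 593, 520
The 3 values of 1122 occupy positions 1–3 → each gets rank 3.

3, 6, 3, 5, 3, 4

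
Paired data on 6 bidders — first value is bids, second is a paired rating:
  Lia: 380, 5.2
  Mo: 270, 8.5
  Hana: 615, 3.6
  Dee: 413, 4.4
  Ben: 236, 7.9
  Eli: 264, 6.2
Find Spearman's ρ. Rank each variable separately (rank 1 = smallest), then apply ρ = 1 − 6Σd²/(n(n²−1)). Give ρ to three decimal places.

Ranks of variable 1: 4, 3, 6, 5, 1, 2
Ranks of variable 2: 3, 6, 1, 2, 5, 4
d = r₁ − r₂: 1, -3, 5, 3, -4, -2
d²: 1, 9, 25, 9, 16, 4; Σd² = 64
ρ = 1 − 6·64/(6·35) = 1 − 384/210 = -0.829

-0.829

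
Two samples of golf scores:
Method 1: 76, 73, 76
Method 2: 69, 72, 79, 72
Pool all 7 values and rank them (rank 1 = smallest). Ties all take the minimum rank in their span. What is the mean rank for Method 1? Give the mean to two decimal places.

4.67

Sorted (ascending): 69, 72, 72, 73, 76, 76, 79
The 2 values of 72 occupy positions 2–3 → each gets rank 2.
The 2 values of 76 occupy positions 5–6 → each gets rank 5.
Method 1 values → pooled ranks: 76→5, 73→4, 76→5
Mean rank = (5 + 4 + 5) / 3 = 4.67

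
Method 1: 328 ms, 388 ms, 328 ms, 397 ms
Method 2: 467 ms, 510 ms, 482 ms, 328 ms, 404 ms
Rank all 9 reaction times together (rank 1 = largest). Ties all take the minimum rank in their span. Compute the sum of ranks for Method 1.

Sorted (descending): 510, 482, 467, 404, 397, 388, 328, 328, 328
The 3 values of 328 occupy positions 7–9 → each gets rank 7.
Method 1 values → pooled ranks: 328→7, 388→6, 328→7, 397→5
Rank sum = 7 + 6 + 7 + 5 = 25

25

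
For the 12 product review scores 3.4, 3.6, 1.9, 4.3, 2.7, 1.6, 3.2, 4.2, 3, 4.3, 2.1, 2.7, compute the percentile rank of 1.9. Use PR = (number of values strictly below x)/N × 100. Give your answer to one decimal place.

N = 12.
Strictly below 1.9: 1. Equal to 1.9: 1.
PR = 1/12 × 100 = 8.3

8.3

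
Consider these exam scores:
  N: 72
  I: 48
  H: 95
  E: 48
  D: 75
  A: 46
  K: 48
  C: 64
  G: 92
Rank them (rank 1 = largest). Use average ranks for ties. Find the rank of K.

7

Sorted (descending): 95, 92, 75, 72, 64, 48, 48, 48, 46
The 3 values of 48 occupy positions 6–8 → average rank 7.
K has value 48 → rank 7.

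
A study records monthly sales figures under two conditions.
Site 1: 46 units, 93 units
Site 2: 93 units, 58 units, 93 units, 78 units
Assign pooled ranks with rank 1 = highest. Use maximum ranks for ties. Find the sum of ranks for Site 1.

9

Sorted (descending): 93, 93, 93, 78, 58, 46
The 3 values of 93 occupy positions 1–3 → each gets rank 3.
Site 1 values → pooled ranks: 46→6, 93→3
Rank sum = 6 + 3 = 9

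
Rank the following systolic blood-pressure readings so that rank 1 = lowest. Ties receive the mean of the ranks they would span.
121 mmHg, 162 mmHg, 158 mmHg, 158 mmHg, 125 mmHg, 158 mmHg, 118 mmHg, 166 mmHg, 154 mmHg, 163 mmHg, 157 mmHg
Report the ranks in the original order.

Sorted (ascending): 118, 121, 125, 154, 157, 158, 158, 158, 162, 163, 166
The 3 values of 158 occupy positions 6–8 → average rank 7.

2, 9, 7, 7, 3, 7, 1, 11, 4, 10, 5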